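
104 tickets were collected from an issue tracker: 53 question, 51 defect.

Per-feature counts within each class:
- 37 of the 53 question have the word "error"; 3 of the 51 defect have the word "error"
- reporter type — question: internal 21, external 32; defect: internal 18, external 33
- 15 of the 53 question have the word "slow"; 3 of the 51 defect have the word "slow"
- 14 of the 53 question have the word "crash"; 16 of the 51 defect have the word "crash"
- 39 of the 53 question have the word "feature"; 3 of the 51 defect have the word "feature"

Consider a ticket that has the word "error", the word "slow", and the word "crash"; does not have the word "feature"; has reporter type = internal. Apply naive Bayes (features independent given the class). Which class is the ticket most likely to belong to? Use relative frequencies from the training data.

question: (53/104) × (37/53) × (21/53) × (15/53) × (14/53) × (14/53) ≈ 0.00278376
defect: (51/104) × (3/51) × (18/51) × (3/51) × (16/51) × (48/51) ≈ 0.000176833
Highest score → question.

question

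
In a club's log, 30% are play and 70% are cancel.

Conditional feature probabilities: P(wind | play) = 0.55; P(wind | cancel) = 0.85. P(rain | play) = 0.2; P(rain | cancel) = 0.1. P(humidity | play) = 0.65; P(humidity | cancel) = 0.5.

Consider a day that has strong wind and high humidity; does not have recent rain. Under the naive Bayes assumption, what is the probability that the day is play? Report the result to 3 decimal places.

0.243

play: 0.3 × 0.55 × (1−0.2) × 0.65 = 0.0858
cancel: 0.7 × 0.85 × (1−0.1) × 0.5 = 0.26775
P(play | x) = 0.0858 / 0.35355 ≈ 0.243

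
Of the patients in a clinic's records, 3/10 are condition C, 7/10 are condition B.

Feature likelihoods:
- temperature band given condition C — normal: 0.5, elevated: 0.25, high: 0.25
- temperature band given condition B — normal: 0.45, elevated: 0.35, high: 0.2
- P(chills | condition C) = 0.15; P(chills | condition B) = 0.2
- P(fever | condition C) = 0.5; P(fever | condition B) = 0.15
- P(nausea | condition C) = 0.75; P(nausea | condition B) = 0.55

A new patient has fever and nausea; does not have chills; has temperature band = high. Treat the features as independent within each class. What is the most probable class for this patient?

condition C

condition C: 0.3 × 0.25 × (1−0.15) × 0.5 × 0.75 = 0.02390625
condition B: 0.7 × 0.2 × (1−0.2) × 0.15 × 0.55 = 0.00924
Highest score → condition C.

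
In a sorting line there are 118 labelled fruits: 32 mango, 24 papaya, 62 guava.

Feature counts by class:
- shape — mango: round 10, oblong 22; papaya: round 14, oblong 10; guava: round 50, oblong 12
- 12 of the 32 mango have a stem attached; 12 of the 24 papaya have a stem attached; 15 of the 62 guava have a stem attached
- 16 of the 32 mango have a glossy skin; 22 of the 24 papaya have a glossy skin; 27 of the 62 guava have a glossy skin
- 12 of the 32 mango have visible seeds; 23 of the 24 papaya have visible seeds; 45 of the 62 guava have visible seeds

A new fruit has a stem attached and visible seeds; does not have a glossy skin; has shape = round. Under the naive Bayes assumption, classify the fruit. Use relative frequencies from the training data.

mango: (32/118) × (10/32) × (12/32) × (16/32) × (12/32) ≈ 0.00595869
papaya: (24/118) × (14/24) × (12/24) × (2/24) × (23/24) ≈ 0.00473752
guava: (62/118) × (50/62) × (15/62) × (35/62) × (45/62) ≈ 0.0420034
Highest score → guava.

guava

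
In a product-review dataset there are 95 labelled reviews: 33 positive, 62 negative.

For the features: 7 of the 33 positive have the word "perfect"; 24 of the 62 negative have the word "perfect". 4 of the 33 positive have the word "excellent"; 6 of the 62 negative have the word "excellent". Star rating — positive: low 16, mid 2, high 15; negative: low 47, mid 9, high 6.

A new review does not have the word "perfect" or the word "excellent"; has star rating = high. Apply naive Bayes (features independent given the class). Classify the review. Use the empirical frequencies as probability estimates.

positive

positive: (33/95) × (26/33) × (29/33) × (15/33) ≈ 0.109323
negative: (62/95) × (38/62) × (56/62) × (6/62) ≈ 0.0349636
Highest score → positive.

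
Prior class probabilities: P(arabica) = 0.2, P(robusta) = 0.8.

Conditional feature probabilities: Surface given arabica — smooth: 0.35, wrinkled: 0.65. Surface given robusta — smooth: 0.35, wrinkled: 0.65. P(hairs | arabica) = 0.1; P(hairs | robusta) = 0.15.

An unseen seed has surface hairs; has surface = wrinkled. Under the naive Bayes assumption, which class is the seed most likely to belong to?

robusta

arabica: 0.2 × 0.65 × 0.1 = 0.013
robusta: 0.8 × 0.65 × 0.15 = 0.078
Highest score → robusta.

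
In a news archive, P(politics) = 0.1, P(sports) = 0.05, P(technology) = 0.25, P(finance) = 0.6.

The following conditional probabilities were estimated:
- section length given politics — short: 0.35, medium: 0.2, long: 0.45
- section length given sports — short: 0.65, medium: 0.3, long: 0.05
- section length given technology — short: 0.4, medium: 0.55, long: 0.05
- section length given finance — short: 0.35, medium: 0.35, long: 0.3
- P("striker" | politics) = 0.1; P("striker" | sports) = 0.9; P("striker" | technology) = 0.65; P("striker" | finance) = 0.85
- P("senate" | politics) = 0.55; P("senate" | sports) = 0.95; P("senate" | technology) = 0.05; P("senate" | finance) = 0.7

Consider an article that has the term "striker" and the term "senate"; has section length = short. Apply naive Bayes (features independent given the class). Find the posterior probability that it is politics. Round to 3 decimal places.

0.012

politics: 0.1 × 0.35 × 0.1 × 0.55 = 0.001925
sports: 0.05 × 0.65 × 0.9 × 0.95 = 0.0277875
technology: 0.25 × 0.4 × 0.65 × 0.05 = 0.00325
finance: 0.6 × 0.35 × 0.85 × 0.7 = 0.12495
P(politics | x) = 0.001925 / 0.1579125 ≈ 0.012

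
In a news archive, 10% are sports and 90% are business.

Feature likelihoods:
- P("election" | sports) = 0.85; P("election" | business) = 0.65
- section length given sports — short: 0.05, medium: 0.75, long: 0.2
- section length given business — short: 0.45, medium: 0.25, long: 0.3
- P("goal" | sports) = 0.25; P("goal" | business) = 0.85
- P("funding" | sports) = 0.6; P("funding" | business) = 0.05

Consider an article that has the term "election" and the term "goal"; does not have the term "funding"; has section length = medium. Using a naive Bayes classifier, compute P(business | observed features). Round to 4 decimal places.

0.9488

sports: 0.1 × 0.85 × 0.75 × 0.25 × (1−0.6) = 0.006375
business: 0.9 × 0.65 × 0.25 × 0.85 × (1−0.05) = 0.118096875
P(business | x) = 0.118096875 / 0.124471875 ≈ 0.9488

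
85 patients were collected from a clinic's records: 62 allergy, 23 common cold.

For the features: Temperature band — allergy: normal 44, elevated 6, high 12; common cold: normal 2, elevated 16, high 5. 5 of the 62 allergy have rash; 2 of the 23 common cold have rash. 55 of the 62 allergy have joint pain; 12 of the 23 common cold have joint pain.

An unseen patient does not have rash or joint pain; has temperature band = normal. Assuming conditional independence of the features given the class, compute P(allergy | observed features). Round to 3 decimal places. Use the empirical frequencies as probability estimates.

allergy: (62/85) × (44/62) × (57/62) × (7/62) ≈ 0.0537308
common cold: (23/85) × (2/23) × (21/23) × (11/23) ≈ 0.0102747
P(allergy | x) = 0.0537308 / 0.0640055 ≈ 0.839

0.839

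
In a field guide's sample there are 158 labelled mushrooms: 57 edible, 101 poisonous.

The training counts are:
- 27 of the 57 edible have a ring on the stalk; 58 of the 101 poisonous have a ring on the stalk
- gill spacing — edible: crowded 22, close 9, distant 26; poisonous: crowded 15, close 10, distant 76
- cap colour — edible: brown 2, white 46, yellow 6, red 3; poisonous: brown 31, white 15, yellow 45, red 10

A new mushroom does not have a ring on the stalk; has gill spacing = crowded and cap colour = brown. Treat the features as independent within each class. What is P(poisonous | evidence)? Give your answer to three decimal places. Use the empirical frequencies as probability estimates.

edible: (57/158) × (30/57) × (22/57) × (2/57) ≈ 0.00257139
poisonous: (101/158) × (43/101) × (15/101) × (31/101) ≈ 0.0124057
P(poisonous | x) = 0.0124057 / 0.01497709 ≈ 0.828

0.828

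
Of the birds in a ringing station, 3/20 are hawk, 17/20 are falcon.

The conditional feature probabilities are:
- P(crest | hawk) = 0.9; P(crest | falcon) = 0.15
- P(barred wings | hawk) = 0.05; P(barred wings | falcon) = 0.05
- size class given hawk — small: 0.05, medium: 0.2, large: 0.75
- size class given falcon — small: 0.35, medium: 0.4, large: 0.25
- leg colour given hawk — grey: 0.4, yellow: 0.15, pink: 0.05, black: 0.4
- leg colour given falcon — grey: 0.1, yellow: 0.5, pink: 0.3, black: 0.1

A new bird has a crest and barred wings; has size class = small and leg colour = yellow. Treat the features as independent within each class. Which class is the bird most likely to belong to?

falcon

hawk: 0.15 × 0.9 × 0.05 × 0.05 × 0.15 = 0.000050625
falcon: 0.85 × 0.15 × 0.05 × 0.35 × 0.5 = 0.001115625
Highest score → falcon.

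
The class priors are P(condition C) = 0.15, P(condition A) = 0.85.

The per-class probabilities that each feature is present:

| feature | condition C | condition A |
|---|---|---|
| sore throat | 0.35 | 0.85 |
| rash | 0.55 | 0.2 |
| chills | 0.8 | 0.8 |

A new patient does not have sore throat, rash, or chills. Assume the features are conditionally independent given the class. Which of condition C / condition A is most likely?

condition A

condition C: 0.15 × (1−0.35) × (1−0.55) × (1−0.8) = 0.008775
condition A: 0.85 × (1−0.85) × (1−0.2) × (1−0.8) = 0.0204
Highest score → condition A.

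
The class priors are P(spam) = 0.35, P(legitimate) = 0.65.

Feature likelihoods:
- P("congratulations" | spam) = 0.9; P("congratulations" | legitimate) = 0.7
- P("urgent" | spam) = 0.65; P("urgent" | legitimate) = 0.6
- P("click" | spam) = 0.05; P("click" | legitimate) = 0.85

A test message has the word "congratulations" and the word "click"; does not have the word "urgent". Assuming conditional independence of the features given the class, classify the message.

spam: 0.35 × 0.9 × (1−0.65) × 0.05 = 0.0055125
legitimate: 0.65 × 0.7 × (1−0.6) × 0.85 = 0.1547
Highest score → legitimate.

legitimate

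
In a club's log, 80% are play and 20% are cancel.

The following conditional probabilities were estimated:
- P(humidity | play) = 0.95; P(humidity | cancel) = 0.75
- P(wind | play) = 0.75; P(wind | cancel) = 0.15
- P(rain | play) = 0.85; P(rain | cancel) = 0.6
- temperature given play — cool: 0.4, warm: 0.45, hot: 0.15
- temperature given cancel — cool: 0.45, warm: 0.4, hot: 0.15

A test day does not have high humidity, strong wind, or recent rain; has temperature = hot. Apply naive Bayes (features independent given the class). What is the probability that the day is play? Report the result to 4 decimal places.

play: 0.8 × (1−0.95) × (1−0.75) × (1−0.85) × 0.15 = 0.000225
cancel: 0.2 × (1−0.75) × (1−0.15) × (1−0.6) × 0.15 = 0.00255
P(play | x) = 0.000225 / 0.002775 ≈ 0.0811

0.0811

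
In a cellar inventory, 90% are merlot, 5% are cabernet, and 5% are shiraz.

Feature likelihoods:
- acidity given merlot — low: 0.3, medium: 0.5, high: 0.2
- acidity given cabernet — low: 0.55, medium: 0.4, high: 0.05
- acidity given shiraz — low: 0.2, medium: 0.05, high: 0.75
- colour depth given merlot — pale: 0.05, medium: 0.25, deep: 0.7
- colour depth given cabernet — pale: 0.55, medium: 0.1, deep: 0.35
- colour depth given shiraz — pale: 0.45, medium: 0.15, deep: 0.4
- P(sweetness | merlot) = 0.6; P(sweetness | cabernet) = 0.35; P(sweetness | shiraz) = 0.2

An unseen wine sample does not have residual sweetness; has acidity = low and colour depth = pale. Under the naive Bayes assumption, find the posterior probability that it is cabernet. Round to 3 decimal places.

merlot: 0.9 × 0.3 × 0.05 × (1−0.6) = 0.0054
cabernet: 0.05 × 0.55 × 0.55 × (1−0.35) = 0.00983125
shiraz: 0.05 × 0.2 × 0.45 × (1−0.2) = 0.0036
P(cabernet | x) = 0.00983125 / 0.01883125 ≈ 0.522

0.522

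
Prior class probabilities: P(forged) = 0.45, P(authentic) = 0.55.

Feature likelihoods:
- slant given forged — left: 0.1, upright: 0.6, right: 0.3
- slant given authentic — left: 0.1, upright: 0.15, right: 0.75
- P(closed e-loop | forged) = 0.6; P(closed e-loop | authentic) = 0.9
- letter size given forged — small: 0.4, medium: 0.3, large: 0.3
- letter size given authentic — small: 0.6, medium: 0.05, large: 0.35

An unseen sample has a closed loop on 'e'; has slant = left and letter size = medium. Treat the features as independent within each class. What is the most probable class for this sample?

forged: 0.45 × 0.1 × 0.6 × 0.3 = 0.0081
authentic: 0.55 × 0.1 × 0.9 × 0.05 = 0.002475
Highest score → forged.

forged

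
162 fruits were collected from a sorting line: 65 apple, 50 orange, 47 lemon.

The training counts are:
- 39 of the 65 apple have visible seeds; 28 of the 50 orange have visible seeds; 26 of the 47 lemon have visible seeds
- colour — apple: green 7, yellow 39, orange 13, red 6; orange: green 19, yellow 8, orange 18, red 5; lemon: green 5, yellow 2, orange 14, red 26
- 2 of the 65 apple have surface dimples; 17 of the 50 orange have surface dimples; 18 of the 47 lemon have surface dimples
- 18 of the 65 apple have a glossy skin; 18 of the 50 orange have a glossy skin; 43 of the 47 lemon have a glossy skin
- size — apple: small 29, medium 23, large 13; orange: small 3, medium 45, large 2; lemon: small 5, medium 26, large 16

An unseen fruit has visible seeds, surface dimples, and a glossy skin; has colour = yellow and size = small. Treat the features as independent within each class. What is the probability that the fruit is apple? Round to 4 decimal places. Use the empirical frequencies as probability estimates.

apple: (65/162) × (39/65) × (39/65) × (2/65) × (18/65) × (29/65) ≈ 0.000549112
orange: (50/162) × (28/50) × (8/50) × (17/50) × (18/50) × (3/50) ≈ 0.000203093
lemon: (47/162) × (26/47) × (2/47) × (18/47) × (43/47) × (5/47) ≈ 0.00025457
P(apple | x) = 0.000549112 / 0.001006775 ≈ 0.5454

0.5454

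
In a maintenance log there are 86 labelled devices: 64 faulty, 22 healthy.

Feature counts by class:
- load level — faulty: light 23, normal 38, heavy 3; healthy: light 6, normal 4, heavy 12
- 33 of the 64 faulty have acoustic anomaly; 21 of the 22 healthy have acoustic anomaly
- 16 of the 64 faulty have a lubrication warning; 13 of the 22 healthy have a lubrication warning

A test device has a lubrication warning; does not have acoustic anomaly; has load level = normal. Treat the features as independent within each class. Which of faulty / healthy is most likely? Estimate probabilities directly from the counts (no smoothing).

faulty

faulty: (64/86) × (38/64) × (31/64) × (16/64) ≈ 0.0535065
healthy: (22/86) × (4/22) × (1/22) × (13/22) ≈ 0.00124928
Highest score → faulty.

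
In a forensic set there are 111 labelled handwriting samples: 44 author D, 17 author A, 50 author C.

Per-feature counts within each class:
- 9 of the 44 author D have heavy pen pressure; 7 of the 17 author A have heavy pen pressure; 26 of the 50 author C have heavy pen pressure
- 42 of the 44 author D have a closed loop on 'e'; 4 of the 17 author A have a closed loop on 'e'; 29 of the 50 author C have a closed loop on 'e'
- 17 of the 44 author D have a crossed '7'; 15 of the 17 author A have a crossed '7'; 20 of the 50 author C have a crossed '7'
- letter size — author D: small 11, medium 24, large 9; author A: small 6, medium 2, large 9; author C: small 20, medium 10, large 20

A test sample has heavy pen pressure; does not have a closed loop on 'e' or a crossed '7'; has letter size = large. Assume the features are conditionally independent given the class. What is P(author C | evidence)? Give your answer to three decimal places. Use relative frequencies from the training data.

0.872

author D: (44/111) × (9/44) × (2/44) × (27/44) × (9/44) ≈ 0.000462592
author A: (17/111) × (7/17) × (13/17) × (2/17) × (9/17) ≈ 0.00300361
author C: (50/111) × (26/50) × (21/50) × (30/50) × (20/50) ≈ 0.0236108
P(author C | x) = 0.0236108 / 0.027077002 ≈ 0.872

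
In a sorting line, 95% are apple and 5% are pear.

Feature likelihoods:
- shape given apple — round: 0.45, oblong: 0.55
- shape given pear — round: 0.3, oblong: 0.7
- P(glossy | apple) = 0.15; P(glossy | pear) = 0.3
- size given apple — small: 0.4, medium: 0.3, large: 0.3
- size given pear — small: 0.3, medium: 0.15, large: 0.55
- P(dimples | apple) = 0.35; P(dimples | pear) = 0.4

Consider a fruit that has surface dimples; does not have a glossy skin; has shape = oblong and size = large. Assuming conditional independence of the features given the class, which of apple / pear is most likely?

apple

apple: 0.95 × 0.55 × (1−0.15) × 0.3 × 0.35 = 0.046633125
pear: 0.05 × 0.7 × (1−0.3) × 0.55 × 0.4 = 0.00539
Highest score → apple.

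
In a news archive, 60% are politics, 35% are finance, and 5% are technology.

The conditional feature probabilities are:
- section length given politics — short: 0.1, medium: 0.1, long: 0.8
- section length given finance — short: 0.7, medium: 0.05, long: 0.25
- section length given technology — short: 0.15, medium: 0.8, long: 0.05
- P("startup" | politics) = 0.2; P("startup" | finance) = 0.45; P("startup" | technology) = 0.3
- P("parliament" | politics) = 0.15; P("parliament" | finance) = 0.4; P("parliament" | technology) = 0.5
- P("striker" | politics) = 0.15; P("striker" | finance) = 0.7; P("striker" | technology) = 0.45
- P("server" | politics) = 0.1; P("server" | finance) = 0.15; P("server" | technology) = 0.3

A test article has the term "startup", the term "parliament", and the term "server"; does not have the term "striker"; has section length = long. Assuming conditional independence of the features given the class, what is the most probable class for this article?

politics

politics: 0.6 × 0.8 × 0.2 × 0.15 × (1−0.15) × 0.1 = 0.001224
finance: 0.35 × 0.25 × 0.45 × 0.4 × (1−0.7) × 0.15 = 0.00070875
technology: 0.05 × 0.05 × 0.3 × 0.5 × (1−0.45) × 0.3 = 0.000061875
Highest score → politics.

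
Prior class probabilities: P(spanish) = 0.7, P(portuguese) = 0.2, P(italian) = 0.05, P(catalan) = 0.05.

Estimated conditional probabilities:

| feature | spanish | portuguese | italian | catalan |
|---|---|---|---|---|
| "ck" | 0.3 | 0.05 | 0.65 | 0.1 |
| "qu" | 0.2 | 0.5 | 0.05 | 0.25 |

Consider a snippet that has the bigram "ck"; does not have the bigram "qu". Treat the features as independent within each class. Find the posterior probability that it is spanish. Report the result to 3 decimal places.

spanish: 0.7 × 0.3 × (1−0.2) = 0.168
portuguese: 0.2 × 0.05 × (1−0.5) = 0.005
italian: 0.05 × 0.65 × (1−0.05) = 0.030875
catalan: 0.05 × 0.1 × (1−0.25) = 0.00375
P(spanish | x) = 0.168 / 0.207625 ≈ 0.809

0.809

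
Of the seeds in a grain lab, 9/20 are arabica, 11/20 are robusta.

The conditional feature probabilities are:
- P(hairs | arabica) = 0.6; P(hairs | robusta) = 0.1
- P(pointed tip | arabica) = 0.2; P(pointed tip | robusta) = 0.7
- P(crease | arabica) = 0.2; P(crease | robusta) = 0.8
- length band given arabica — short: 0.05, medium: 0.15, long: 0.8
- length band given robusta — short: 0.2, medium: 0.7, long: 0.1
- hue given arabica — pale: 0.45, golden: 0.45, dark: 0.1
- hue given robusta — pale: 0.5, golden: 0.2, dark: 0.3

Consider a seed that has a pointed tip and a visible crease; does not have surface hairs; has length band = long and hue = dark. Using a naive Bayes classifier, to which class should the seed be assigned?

robusta

arabica: 0.45 × (1−0.6) × 0.2 × 0.2 × 0.8 × 0.1 = 0.000576
robusta: 0.55 × (1−0.1) × 0.7 × 0.8 × 0.1 × 0.3 = 0.008316
Highest score → robusta.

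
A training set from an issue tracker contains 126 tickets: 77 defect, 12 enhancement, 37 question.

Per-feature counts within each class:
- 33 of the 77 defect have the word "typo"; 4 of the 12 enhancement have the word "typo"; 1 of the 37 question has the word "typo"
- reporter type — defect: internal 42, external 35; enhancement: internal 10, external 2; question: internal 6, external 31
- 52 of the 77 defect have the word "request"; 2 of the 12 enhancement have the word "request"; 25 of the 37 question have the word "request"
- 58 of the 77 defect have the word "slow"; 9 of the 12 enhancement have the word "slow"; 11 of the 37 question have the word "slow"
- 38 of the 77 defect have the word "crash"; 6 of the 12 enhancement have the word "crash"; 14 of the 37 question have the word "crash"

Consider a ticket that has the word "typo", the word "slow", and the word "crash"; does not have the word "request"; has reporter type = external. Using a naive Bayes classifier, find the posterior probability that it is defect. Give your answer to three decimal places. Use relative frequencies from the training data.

0.883

defect: (77/126) × (33/77) × (35/77) × (25/77) × (58/77) × (38/77) ≈ 0.0143681
enhancement: (12/126) × (4/12) × (2/12) × (10/12) × (9/12) × (6/12) ≈ 0.00165344
question: (37/126) × (1/37) × (31/37) × (12/37) × (11/37) × (14/37) ≈ 0.000242597
P(defect | x) = 0.0143681 / 0.016264137 ≈ 0.883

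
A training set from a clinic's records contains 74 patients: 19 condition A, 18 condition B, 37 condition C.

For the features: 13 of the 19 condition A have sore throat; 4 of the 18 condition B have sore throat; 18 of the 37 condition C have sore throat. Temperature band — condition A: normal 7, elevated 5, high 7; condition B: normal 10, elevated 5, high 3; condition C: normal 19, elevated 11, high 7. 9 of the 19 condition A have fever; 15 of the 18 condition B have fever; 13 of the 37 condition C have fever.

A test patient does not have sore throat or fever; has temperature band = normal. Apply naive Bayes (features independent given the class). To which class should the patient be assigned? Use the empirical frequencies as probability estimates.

condition C

condition A: (19/74) × (6/19) × (7/19) × (10/19) ≈ 0.0157221
condition B: (18/74) × (14/18) × (10/18) × (3/18) ≈ 0.0175175
condition C: (37/74) × (19/37) × (19/37) × (24/37) ≈ 0.0855231
Highest score → condition C.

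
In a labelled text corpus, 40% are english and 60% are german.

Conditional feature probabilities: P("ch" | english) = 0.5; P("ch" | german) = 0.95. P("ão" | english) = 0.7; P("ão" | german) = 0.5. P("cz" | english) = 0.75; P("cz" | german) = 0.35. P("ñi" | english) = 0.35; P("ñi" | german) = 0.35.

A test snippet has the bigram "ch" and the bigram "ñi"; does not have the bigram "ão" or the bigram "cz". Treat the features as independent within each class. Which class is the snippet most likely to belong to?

german

english: 0.4 × 0.5 × (1−0.7) × (1−0.75) × 0.35 = 0.00525
german: 0.6 × 0.95 × (1−0.5) × (1−0.35) × 0.35 = 0.0648375
Highest score → german.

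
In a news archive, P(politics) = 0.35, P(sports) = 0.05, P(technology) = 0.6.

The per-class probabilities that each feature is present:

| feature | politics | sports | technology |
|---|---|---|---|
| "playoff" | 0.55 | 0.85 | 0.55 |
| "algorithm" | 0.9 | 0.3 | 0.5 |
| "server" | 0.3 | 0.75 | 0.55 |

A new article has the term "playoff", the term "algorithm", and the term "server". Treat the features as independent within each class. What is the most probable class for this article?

politics: 0.35 × 0.55 × 0.9 × 0.3 = 0.051975
sports: 0.05 × 0.85 × 0.3 × 0.75 = 0.0095625
technology: 0.6 × 0.55 × 0.5 × 0.55 = 0.09075
Highest score → technology.

technology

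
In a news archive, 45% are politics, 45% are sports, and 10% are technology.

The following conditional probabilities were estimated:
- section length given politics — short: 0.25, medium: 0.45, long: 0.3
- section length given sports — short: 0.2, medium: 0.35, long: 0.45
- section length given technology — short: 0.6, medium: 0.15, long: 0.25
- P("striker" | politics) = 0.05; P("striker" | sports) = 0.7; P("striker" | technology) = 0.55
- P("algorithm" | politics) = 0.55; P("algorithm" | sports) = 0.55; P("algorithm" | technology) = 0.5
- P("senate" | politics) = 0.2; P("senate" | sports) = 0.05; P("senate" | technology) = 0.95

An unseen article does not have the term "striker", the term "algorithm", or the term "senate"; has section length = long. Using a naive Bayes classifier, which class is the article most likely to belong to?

politics

politics: 0.45 × 0.3 × (1−0.05) × (1−0.55) × (1−0.2) = 0.04617
sports: 0.45 × 0.45 × (1−0.7) × (1−0.55) × (1−0.05) = 0.025970625
technology: 0.1 × 0.25 × (1−0.55) × (1−0.5) × (1−0.95) = 0.00028125
Highest score → politics.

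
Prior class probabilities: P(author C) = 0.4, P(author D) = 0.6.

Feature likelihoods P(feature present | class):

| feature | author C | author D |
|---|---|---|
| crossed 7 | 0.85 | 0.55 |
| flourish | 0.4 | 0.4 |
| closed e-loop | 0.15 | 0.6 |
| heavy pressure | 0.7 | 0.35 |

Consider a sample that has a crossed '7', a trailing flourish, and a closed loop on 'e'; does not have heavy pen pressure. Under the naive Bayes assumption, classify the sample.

author D

author C: 0.4 × 0.85 × 0.4 × 0.15 × (1−0.7) = 0.00612
author D: 0.6 × 0.55 × 0.4 × 0.6 × (1−0.35) = 0.05148
Highest score → author D.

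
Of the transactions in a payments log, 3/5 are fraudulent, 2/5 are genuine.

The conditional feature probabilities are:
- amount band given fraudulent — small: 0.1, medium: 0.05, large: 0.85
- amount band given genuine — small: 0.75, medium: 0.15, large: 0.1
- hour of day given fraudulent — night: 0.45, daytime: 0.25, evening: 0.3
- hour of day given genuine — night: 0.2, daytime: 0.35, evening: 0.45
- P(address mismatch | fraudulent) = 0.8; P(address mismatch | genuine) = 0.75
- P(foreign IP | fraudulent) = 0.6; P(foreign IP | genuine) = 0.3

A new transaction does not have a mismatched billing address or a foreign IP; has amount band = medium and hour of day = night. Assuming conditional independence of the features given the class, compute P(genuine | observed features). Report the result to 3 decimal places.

fraudulent: 0.6 × 0.05 × 0.45 × (1−0.8) × (1−0.6) = 0.00108
genuine: 0.4 × 0.15 × 0.2 × (1−0.75) × (1−0.3) = 0.0021
P(genuine | x) = 0.0021 / 0.00318 ≈ 0.660

0.660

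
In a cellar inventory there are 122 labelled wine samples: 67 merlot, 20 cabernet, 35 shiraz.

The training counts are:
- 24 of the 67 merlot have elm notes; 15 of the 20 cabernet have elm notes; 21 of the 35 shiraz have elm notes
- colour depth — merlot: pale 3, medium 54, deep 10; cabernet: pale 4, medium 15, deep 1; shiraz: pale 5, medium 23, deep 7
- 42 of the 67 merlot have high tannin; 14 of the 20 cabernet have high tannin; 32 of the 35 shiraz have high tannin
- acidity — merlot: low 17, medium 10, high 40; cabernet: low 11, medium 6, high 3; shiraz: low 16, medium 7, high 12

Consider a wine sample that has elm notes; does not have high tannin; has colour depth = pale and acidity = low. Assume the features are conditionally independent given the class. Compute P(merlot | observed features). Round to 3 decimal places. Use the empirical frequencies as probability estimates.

0.142

merlot: (67/122) × (24/67) × (3/67) × (25/67) × (17/67) ≈ 0.000833945
cabernet: (20/122) × (15/20) × (4/20) × (6/20) × (11/20) ≈ 0.00405738
shiraz: (35/122) × (21/35) × (5/35) × (3/35) × (16/35) ≈ 0.000963533
P(merlot | x) = 0.000833945 / 0.005854858 ≈ 0.142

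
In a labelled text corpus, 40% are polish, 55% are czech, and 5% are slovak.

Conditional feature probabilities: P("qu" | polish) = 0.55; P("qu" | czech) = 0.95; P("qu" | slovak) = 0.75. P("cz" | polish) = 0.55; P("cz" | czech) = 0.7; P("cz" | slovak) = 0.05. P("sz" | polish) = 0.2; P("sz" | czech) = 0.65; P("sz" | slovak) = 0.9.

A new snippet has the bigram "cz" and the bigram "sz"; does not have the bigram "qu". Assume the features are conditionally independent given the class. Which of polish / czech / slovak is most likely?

polish: 0.4 × (1−0.55) × 0.55 × 0.2 = 0.0198
czech: 0.55 × (1−0.95) × 0.7 × 0.65 = 0.0125125
slovak: 0.05 × (1−0.75) × 0.05 × 0.9 = 0.0005625
Highest score → polish.

polish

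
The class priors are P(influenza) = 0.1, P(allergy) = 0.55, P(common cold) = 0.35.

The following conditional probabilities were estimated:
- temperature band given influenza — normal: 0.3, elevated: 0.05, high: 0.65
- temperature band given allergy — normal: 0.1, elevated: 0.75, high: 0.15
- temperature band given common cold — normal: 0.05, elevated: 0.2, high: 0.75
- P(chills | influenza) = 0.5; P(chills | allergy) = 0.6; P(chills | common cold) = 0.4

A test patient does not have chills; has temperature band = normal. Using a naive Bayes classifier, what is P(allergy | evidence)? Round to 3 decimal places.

influenza: 0.1 × 0.3 × (1−0.5) = 0.015
allergy: 0.55 × 0.1 × (1−0.6) = 0.022
common cold: 0.35 × 0.05 × (1−0.4) = 0.0105
P(allergy | x) = 0.022 / 0.0475 ≈ 0.463

0.463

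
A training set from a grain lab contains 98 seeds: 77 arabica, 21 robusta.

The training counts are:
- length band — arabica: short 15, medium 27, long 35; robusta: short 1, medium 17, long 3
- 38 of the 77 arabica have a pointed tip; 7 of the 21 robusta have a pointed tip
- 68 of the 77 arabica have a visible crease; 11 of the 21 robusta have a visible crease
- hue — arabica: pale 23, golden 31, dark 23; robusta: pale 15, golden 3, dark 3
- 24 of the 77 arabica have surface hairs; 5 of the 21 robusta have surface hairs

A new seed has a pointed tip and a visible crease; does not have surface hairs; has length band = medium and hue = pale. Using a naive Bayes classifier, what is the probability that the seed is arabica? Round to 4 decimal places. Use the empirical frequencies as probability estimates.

arabica: (77/98) × (27/77) × (38/77) × (68/77) × (23/77) × (53/77) ≈ 0.0246872
robusta: (21/98) × (17/21) × (7/21) × (11/21) × (15/21) × (16/21) ≈ 0.0164834
P(arabica | x) = 0.0246872 / 0.0411706 ≈ 0.5996

0.5996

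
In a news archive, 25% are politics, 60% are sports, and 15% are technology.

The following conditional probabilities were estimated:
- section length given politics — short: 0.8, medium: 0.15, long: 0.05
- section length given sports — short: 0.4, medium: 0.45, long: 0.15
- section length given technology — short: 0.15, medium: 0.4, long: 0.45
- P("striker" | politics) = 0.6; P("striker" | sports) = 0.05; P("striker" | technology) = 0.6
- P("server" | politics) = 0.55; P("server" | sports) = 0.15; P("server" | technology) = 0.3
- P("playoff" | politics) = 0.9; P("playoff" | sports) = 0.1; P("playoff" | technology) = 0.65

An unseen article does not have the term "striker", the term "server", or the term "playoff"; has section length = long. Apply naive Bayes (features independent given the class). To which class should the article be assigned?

politics: 0.25 × 0.05 × (1−0.6) × (1−0.55) × (1−0.9) = 0.000225
sports: 0.6 × 0.15 × (1−0.05) × (1−0.15) × (1−0.1) = 0.0654075
technology: 0.15 × 0.45 × (1−0.6) × (1−0.3) × (1−0.65) = 0.006615
Highest score → sports.

sports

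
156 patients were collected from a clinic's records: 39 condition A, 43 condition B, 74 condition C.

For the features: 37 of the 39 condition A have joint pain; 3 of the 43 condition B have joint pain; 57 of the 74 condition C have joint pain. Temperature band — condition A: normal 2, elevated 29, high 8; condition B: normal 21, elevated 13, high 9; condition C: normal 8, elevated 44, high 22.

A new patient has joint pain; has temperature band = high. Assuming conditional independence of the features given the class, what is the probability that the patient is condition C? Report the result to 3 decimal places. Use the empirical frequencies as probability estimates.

0.673

condition A: (39/156) × (37/39) × (8/39) ≈ 0.0486522
condition B: (43/156) × (3/43) × (9/43) ≈ 0.00402504
condition C: (74/156) × (57/74) × (22/74) ≈ 0.108628
P(condition C | x) = 0.108628 / 0.16130524 ≈ 0.673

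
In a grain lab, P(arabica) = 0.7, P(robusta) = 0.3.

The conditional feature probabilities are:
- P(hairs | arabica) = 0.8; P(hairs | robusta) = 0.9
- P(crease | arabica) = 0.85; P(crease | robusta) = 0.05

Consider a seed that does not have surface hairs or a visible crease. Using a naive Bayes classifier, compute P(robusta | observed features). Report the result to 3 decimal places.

0.576

arabica: 0.7 × (1−0.8) × (1−0.85) = 0.021
robusta: 0.3 × (1−0.9) × (1−0.05) = 0.0285
P(robusta | x) = 0.0285 / 0.0495 ≈ 0.576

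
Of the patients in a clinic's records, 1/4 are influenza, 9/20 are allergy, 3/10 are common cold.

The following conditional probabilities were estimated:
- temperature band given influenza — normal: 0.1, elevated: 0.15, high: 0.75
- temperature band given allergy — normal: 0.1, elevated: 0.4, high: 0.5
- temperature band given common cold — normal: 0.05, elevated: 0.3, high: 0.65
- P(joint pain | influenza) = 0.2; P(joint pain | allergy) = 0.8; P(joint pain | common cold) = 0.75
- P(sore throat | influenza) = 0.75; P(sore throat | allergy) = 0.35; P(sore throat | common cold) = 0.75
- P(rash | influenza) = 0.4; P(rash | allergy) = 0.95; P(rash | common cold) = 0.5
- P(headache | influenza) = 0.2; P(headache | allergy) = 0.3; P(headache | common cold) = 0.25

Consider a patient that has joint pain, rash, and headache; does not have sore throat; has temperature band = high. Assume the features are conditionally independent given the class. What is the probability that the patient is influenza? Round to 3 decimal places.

0.019

influenza: 0.25 × 0.75 × 0.2 × (1−0.75) × 0.4 × 0.2 = 0.00075
allergy: 0.45 × 0.5 × 0.8 × (1−0.35) × 0.95 × 0.3 = 0.033345
common cold: 0.3 × 0.65 × 0.75 × (1−0.75) × 0.5 × 0.25 = 0.0045703125
P(influenza | x) = 0.00075 / 0.0386653125 ≈ 0.019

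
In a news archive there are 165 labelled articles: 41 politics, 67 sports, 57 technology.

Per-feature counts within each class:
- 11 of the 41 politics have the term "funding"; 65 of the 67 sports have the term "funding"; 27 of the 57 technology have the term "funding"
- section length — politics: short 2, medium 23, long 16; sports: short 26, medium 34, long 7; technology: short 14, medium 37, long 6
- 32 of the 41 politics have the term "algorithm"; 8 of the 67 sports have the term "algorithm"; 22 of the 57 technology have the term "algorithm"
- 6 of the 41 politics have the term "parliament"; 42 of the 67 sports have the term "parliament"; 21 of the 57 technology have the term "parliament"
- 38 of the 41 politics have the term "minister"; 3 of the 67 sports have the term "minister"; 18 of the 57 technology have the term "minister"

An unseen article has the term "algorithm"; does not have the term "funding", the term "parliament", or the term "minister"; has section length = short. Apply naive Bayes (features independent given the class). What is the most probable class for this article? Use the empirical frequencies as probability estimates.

technology

politics: (41/165) × (30/41) × (2/41) × (32/41) × (35/41) × (3/41) ≈ 0.000432386
sports: (67/165) × (2/67) × (26/67) × (8/67) × (25/67) × (64/67) ≈ 0.000200184
technology: (57/165) × (30/57) × (14/57) × (22/57) × (36/57) × (39/57) ≈ 0.00744828
Highest score → technology.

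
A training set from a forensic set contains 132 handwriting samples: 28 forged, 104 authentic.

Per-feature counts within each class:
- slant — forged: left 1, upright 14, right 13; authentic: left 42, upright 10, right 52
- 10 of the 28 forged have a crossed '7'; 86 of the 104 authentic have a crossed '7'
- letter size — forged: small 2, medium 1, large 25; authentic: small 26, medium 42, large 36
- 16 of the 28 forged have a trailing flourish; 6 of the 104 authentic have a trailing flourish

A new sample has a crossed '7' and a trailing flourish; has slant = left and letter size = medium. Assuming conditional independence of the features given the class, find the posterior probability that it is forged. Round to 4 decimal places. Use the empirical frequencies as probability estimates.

0.0089

forged: (28/132) × (1/28) × (10/28) × (1/28) × (16/28) ≈ 0.0000552169
authentic: (104/132) × (42/104) × (86/104) × (42/104) × (6/104) ≈ 0.0061302
P(forged | x) = 0.0000552169 / 0.0061854169 ≈ 0.0089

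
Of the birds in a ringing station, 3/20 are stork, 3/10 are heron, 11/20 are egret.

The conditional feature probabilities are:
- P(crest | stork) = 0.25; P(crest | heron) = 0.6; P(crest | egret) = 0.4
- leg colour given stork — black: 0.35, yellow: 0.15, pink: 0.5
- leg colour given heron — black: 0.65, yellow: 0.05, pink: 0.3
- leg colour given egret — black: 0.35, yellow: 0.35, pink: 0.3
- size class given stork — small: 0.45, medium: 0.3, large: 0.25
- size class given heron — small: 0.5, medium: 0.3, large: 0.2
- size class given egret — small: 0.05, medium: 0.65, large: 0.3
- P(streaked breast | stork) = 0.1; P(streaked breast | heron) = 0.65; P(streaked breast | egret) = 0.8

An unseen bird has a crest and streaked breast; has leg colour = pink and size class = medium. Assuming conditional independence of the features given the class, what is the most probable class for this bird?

stork: 0.15 × 0.25 × 0.5 × 0.3 × 0.1 = 0.0005625
heron: 0.3 × 0.6 × 0.3 × 0.3 × 0.65 = 0.01053
egret: 0.55 × 0.4 × 0.3 × 0.65 × 0.8 = 0.03432
Highest score → egret.

egret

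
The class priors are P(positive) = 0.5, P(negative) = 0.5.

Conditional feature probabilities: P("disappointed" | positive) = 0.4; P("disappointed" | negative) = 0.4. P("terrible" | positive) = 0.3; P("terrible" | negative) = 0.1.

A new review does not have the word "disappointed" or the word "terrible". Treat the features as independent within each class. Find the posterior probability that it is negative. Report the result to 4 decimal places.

positive: 0.5 × (1−0.4) × (1−0.3) = 0.21
negative: 0.5 × (1−0.4) × (1−0.1) = 0.27
P(negative | x) = 0.27 / 0.48 ≈ 0.5625

0.5625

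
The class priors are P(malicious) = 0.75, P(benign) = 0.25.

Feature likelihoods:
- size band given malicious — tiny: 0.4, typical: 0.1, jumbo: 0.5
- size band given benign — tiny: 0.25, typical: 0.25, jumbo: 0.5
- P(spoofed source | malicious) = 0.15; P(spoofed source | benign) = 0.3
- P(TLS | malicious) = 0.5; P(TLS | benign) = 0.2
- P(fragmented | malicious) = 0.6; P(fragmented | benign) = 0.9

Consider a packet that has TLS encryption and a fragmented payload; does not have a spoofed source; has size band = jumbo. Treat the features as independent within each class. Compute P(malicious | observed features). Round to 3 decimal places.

0.859

malicious: 0.75 × 0.5 × (1−0.15) × 0.5 × 0.6 = 0.095625
benign: 0.25 × 0.5 × (1−0.3) × 0.2 × 0.9 = 0.01575
P(malicious | x) = 0.095625 / 0.111375 ≈ 0.859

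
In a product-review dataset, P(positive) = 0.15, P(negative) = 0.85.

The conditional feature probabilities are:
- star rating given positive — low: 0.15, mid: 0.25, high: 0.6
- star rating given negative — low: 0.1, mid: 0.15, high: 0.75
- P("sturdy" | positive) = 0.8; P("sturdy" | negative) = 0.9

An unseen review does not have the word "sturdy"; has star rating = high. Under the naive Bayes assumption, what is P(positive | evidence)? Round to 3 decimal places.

positive: 0.15 × 0.6 × (1−0.8) = 0.018
negative: 0.85 × 0.75 × (1−0.9) = 0.06375
P(positive | x) = 0.018 / 0.08175 ≈ 0.220

0.220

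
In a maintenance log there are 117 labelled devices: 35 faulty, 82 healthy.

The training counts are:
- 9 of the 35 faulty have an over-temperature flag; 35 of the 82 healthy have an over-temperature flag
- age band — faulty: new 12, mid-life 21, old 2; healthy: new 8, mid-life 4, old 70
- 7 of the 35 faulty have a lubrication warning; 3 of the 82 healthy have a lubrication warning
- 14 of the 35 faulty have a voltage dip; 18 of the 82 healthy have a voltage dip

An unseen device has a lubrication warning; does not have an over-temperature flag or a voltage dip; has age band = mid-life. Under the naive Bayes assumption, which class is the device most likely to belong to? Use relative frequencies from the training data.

faulty

faulty: (35/117) × (26/35) × (21/35) × (7/35) × (21/35) = 0.016
healthy: (82/117) × (47/82) × (4/82) × (3/82) × (64/82) ≈ 0.000559541
Highest score → faulty.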